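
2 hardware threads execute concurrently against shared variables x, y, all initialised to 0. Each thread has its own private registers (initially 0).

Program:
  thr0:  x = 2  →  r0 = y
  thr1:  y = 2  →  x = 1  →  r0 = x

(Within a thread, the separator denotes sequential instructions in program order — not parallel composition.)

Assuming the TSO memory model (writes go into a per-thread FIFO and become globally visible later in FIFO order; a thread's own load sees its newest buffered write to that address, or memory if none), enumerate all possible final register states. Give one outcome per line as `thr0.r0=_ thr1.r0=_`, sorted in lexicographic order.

thr0.r0=0 thr1.r0=1
thr0.r0=0 thr1.r0=2
thr0.r0=2 thr1.r0=1
thr0.r0=2 thr1.r0=2

outcome vector order: (thr0.r0,thr1.r0)
|TSO outcomes| = 4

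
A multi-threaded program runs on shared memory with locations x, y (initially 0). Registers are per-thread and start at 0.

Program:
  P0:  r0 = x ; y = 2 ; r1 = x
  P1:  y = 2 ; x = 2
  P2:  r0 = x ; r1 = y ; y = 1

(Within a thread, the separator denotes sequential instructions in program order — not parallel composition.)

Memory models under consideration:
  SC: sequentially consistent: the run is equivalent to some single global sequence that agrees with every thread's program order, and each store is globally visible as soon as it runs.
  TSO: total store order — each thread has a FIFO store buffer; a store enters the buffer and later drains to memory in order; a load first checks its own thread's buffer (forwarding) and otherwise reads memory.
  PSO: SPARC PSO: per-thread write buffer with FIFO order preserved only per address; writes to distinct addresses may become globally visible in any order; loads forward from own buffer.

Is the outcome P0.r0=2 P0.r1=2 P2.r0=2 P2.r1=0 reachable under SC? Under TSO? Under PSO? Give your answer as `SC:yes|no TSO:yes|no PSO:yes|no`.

outcome vector order: (P0.r0,P0.r1,P2.r0,P2.r1)
under SC → <0 0 0 0>; <0 0 0 2>; <0 0 2 2>; <0 2 0 0>; <0 2 0 2>; <0 2 2 2>; <2 2 0 0>; <2 2 0 2>; <2 2 2 2>
under TSO → <0 0 0 0>; <0 0 0 2>; <0 0 2 2>; <0 2 0 0>; <0 2 0 2>; <0 2 2 2>; <2 2 0 0>; <2 2 0 2>; <2 2 2 2>
under PSO → <0 0 0 0>; <0 0 0 2>; <0 0 2 0>; <0 0 2 2>; <0 2 0 0>; <0 2 0 2>; <0 2 2 0>; <0 2 2 2>; <2 2 0 0>; <2 2 0 2>; <2 2 2 0>; <2 2 2 2>
target <2 2 2 0> ∈ {PSO}

SC:no TSO:no PSO:yes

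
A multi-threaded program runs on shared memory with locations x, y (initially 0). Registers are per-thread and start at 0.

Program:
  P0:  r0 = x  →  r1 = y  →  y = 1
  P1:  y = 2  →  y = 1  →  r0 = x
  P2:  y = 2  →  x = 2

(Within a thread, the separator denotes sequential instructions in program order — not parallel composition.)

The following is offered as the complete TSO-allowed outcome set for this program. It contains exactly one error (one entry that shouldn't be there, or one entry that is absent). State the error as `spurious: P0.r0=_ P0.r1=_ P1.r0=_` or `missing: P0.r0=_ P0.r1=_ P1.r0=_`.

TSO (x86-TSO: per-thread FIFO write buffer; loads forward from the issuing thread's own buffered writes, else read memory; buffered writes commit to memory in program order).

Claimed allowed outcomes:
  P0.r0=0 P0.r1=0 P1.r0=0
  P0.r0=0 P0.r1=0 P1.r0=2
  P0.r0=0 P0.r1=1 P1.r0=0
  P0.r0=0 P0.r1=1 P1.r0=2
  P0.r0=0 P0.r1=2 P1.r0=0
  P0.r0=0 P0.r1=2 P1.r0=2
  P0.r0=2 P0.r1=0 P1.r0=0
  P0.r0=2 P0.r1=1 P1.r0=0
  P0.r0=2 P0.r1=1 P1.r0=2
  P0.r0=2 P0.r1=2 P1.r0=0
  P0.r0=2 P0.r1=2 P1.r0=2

outcome vector order: (P0.r0,P0.r1,P1.r0)
TSO (10): 000, 002, 010, 012, 020, 022, 210, 212, 220, 222
claimed∖TSO = {200}

spurious: P0.r0=2 P0.r1=0 P1.r0=0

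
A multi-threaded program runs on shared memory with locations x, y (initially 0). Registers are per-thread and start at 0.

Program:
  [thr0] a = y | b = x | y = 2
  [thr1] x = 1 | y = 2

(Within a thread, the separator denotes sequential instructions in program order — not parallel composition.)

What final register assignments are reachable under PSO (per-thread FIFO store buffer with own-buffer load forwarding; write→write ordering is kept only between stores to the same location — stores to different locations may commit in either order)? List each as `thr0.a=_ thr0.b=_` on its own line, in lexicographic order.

outcome vector order: (thr0.a,thr0.b)
|PSO outcomes| = 4

thr0.a=0 thr0.b=0
thr0.a=0 thr0.b=1
thr0.a=2 thr0.b=0
thr0.a=2 thr0.b=1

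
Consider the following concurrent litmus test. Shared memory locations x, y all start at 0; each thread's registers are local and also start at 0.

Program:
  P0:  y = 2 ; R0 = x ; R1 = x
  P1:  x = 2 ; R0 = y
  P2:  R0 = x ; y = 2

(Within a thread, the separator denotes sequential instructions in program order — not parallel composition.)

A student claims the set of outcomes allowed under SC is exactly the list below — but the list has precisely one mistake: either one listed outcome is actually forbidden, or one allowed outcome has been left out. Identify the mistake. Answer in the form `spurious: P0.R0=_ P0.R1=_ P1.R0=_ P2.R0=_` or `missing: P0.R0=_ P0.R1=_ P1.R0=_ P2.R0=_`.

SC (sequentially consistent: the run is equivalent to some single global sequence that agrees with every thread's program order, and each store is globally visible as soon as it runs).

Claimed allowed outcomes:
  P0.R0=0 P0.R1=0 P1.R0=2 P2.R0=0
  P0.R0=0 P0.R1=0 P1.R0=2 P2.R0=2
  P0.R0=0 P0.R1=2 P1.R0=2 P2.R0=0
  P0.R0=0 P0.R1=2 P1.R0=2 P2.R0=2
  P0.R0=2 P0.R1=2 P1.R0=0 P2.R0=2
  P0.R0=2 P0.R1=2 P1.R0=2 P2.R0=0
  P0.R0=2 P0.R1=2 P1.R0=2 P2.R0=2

outcome vector order: (P0.R0,P0.R1,P1.R0,P2.R0)
[SC] allowed = {(0,0,2,0) (0,0,2,2) (0,2,2,0) (0,2,2,2) (2,2,0,0) (2,2,0,2) (2,2,2,0) (2,2,2,2)}
SC∖claimed = {(2,2,0,0)}

missing: P0.R0=2 P0.R1=2 P1.R0=0 P2.R0=0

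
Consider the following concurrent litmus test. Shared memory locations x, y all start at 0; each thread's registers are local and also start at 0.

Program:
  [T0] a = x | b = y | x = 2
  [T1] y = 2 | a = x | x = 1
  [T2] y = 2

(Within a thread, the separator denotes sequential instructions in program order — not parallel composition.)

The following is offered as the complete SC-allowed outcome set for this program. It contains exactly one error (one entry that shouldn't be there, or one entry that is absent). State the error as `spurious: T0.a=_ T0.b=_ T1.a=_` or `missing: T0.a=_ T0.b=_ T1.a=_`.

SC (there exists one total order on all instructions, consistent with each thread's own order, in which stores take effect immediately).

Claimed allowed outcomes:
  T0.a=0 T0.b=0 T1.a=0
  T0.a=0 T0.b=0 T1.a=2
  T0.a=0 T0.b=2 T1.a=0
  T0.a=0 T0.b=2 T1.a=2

outcome vector order: (T0.a,T0.b,T1.a)
under SC → 000, 002, 020, 022, 120
SC∖claimed = {120}

missing: T0.a=1 T0.b=2 T1.a=0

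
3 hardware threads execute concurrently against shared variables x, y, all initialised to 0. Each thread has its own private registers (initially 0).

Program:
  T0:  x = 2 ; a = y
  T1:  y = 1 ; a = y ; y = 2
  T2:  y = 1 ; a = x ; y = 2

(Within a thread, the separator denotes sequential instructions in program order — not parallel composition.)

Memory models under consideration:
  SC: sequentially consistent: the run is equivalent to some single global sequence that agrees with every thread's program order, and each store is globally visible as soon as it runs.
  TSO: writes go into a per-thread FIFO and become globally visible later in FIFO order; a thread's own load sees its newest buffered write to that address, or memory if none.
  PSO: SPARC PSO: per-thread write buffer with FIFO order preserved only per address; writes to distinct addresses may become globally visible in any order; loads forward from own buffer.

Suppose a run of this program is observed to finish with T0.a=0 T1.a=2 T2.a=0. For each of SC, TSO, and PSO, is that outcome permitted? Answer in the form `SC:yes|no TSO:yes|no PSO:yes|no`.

SC:no TSO:yes PSO:yes

outcome vector order: (T0.a,T1.a,T2.a)
under SC → 0/1/2; 0/2/2; 1/1/0; 1/1/2; 1/2/0; 1/2/2; 2/1/0; 2/1/2; 2/2/0; 2/2/2
under TSO → 0/1/0; 0/1/2; 0/2/0; 0/2/2; 1/1/0; 1/1/2; 1/2/0; 1/2/2; 2/1/0; 2/1/2; 2/2/0; 2/2/2
under PSO → 0/1/0; 0/1/2; 0/2/0; 0/2/2; 1/1/0; 1/1/2; 1/2/0; 1/2/2; 2/1/0; 2/1/2; 2/2/0; 2/2/2
target 0/2/0 ∈ {TSO,PSO}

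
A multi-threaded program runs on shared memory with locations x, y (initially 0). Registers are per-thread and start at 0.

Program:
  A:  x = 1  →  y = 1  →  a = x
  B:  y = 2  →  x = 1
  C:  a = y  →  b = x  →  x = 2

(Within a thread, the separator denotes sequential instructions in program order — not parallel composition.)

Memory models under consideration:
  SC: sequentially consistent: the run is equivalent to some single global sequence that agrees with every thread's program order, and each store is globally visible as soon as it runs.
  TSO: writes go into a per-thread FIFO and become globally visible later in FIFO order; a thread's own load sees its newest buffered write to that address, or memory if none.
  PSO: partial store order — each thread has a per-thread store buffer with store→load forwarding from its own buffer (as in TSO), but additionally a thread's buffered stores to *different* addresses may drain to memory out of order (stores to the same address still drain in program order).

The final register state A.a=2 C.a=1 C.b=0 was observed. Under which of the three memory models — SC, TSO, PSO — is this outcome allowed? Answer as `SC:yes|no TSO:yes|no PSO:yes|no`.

SC:no TSO:no PSO:yes

outcome vector order: (A.a,C.a,C.b)
[SC] allowed = {100, 101, 111, 120, 121, 200, 201, 211, 220, 221}
[TSO] allowed = {100, 101, 111, 120, 121, 200, 201, 211, 220, 221}
[PSO] allowed = {100, 101, 110, 111, 120, 121, 200, 201, 210, 211, 220, 221}
target 210 ∈ {PSO}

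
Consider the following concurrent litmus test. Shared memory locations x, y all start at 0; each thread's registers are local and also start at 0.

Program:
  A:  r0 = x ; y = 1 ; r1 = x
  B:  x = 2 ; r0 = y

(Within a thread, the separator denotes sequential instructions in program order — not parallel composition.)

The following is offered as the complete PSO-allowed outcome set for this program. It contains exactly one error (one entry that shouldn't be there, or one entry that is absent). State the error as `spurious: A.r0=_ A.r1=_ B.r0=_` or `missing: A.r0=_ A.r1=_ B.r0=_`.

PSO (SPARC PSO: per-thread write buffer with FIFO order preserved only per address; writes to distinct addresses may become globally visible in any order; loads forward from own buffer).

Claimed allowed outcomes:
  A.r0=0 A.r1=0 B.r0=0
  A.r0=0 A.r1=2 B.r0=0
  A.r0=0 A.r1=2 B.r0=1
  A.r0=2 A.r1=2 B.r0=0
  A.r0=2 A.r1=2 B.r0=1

missing: A.r0=0 A.r1=0 B.r0=1

outcome vector order: (A.r0,A.r1,B.r0)
under PSO → (0,0,0), (0,0,1), (0,2,0), (0,2,1), (2,2,0), (2,2,1)
PSO∖claimed = {(0,0,1)}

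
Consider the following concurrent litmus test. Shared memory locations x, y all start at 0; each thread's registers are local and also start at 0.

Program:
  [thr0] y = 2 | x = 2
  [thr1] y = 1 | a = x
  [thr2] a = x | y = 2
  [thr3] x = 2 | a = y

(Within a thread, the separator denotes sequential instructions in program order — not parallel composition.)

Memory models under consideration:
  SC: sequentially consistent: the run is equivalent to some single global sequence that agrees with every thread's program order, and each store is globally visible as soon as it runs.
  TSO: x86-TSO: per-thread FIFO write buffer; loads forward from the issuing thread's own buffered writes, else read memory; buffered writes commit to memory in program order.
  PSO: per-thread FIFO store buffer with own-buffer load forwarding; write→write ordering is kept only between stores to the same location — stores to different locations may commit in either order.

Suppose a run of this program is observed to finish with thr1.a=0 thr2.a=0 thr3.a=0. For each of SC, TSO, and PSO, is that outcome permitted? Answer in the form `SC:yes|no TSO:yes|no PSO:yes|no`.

outcome vector order: (thr1.a,thr2.a,thr3.a)
SC (10): (0,0,1) (0,0,2) (0,2,1) (0,2,2) (2,0,0) (2,0,1) (2,0,2) (2,2,0) (2,2,1) (2,2,2)
TSO (12): (0,0,0) (0,0,1) (0,0,2) (0,2,0) (0,2,1) (0,2,2) (2,0,0) (2,0,1) (2,0,2) (2,2,0) (2,2,1) (2,2,2)
PSO (12): (0,0,0) (0,0,1) (0,0,2) (0,2,0) (0,2,1) (0,2,2) (2,0,0) (2,0,1) (2,0,2) (2,2,0) (2,2,1) (2,2,2)
target (0,0,0) ∈ {TSO,PSO}

SC:no TSO:yes PSO:yes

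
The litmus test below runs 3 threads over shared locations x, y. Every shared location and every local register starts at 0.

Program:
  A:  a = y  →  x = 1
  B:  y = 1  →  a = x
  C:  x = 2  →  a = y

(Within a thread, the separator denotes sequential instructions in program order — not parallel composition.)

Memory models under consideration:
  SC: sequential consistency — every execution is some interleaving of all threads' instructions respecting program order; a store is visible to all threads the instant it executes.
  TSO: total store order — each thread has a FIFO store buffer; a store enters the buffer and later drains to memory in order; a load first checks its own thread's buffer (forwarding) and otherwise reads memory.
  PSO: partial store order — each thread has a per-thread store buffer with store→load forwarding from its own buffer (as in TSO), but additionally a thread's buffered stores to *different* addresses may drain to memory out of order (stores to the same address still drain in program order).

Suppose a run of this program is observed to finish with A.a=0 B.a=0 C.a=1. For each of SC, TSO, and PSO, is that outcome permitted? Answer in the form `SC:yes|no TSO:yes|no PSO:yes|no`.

SC:yes TSO:yes PSO:yes

outcome vector order: (A.a,B.a,C.a)
SC: 10 outcomes — {<0 0 1>; <0 1 0>; <0 1 1>; <0 2 0>; <0 2 1>; <1 0 1>; <1 1 0>; <1 1 1>; <1 2 0>; <1 2 1>}
TSO: 12 outcomes — {<0 0 0>; <0 0 1>; <0 1 0>; <0 1 1>; <0 2 0>; <0 2 1>; <1 0 0>; <1 0 1>; <1 1 0>; <1 1 1>; <1 2 0>; <1 2 1>}
PSO: 12 outcomes — {<0 0 0>; <0 0 1>; <0 1 0>; <0 1 1>; <0 2 0>; <0 2 1>; <1 0 0>; <1 0 1>; <1 1 0>; <1 1 1>; <1 2 0>; <1 2 1>}
target <0 0 1> ∈ {SC,TSO,PSO}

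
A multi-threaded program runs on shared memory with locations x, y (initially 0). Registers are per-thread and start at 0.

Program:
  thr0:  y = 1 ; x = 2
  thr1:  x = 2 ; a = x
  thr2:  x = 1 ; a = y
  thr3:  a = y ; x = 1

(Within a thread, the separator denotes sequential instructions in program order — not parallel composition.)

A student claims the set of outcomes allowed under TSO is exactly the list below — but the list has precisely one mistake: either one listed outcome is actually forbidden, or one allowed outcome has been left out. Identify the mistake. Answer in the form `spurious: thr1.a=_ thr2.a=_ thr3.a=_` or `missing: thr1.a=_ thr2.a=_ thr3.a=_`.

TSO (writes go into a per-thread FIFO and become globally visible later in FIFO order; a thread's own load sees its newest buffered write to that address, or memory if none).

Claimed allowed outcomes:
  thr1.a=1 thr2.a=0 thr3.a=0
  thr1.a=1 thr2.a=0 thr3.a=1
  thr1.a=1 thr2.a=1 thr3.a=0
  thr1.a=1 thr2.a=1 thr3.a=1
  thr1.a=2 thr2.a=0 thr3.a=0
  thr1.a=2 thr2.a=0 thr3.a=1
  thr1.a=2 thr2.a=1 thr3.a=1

outcome vector order: (thr1.a,thr2.a,thr3.a)
TSO: 8 outcomes — {<1 0 0> <1 0 1> <1 1 0> <1 1 1> <2 0 0> <2 0 1> <2 1 0> <2 1 1>}
TSO∖claimed = {<2 1 0>}

missing: thr1.a=2 thr2.a=1 thr3.a=0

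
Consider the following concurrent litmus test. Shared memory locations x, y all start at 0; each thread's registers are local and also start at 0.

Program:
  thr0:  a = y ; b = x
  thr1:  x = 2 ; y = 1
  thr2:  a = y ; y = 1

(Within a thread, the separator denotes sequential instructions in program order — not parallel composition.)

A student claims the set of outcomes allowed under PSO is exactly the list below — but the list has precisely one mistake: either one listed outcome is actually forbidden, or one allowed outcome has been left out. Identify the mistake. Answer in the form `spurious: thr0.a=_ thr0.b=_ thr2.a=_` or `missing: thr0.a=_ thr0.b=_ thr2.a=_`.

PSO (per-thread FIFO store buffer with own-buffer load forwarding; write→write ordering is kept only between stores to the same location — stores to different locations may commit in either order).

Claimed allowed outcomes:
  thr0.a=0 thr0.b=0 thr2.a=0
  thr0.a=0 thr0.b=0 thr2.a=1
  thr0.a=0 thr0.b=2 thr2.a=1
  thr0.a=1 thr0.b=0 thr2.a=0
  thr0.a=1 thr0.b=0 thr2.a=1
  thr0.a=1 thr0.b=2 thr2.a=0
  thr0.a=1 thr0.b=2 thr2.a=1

missing: thr0.a=0 thr0.b=2 thr2.a=0

outcome vector order: (thr0.a,thr0.b,thr2.a)
[PSO] allowed = {(0,0,0); (0,0,1); (0,2,0); (0,2,1); (1,0,0); (1,0,1); (1,2,0); (1,2,1)}
PSO∖claimed = {(0,2,0)}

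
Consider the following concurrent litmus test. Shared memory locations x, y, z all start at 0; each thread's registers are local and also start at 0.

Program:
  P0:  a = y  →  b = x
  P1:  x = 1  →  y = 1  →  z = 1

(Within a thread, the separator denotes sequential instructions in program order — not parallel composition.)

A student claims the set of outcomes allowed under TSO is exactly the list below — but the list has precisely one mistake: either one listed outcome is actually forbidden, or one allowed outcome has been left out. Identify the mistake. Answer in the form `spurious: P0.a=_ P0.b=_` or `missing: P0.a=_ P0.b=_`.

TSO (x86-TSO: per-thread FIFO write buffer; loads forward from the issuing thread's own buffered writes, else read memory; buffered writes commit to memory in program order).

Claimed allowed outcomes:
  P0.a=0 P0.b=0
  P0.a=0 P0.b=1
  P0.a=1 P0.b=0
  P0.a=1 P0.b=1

outcome vector order: (P0.a,P0.b)
TSO: 3 outcomes — {(0,0); (0,1); (1,1)}
claimed∖TSO = {(1,0)}

spurious: P0.a=1 P0.b=0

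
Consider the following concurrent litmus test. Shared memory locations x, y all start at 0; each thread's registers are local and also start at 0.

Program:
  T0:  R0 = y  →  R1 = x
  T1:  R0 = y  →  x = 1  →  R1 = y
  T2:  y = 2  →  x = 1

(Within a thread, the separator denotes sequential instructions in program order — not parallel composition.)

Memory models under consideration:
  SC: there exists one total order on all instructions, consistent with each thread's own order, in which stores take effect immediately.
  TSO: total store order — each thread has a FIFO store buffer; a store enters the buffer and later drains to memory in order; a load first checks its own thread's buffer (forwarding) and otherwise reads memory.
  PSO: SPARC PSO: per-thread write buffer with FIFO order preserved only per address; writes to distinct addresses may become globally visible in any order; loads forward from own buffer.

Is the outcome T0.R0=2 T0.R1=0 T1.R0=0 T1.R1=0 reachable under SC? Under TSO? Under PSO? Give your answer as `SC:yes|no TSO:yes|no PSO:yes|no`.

outcome vector order: (T0.R0,T0.R1,T1.R0,T1.R1)
under SC → (0,0,0,0); (0,0,0,2); (0,0,2,2); (0,1,0,0); (0,1,0,2); (0,1,2,2); (2,0,0,2); (2,0,2,2); (2,1,0,0); (2,1,0,2); (2,1,2,2)
under TSO → (0,0,0,0); (0,0,0,2); (0,0,2,2); (0,1,0,0); (0,1,0,2); (0,1,2,2); (2,0,0,0); (2,0,0,2); (2,0,2,2); (2,1,0,0); (2,1,0,2); (2,1,2,2)
under PSO → (0,0,0,0); (0,0,0,2); (0,0,2,2); (0,1,0,0); (0,1,0,2); (0,1,2,2); (2,0,0,0); (2,0,0,2); (2,0,2,2); (2,1,0,0); (2,1,0,2); (2,1,2,2)
target (2,0,0,0) ∈ {TSO,PSO}

SC:no TSO:yes PSO:yes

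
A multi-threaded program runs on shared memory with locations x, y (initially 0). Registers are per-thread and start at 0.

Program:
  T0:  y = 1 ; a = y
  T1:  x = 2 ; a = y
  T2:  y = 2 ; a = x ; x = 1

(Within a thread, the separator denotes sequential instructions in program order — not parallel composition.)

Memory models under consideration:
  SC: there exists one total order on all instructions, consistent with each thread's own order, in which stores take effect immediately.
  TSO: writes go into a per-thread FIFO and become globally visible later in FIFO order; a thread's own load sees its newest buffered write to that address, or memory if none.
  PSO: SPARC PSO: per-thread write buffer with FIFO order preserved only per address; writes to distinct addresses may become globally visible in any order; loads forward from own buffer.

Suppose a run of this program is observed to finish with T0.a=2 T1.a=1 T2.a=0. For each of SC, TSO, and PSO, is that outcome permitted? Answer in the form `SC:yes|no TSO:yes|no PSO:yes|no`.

SC:no TSO:yes PSO:yes

outcome vector order: (T0.a,T1.a,T2.a)
SC: 9 outcomes — {(1,0,2), (1,1,0), (1,1,2), (1,2,0), (1,2,2), (2,0,2), (2,1,2), (2,2,0), (2,2,2)}
TSO: 12 outcomes — {(1,0,0), (1,0,2), (1,1,0), (1,1,2), (1,2,0), (1,2,2), (2,0,0), (2,0,2), (2,1,0), (2,1,2), (2,2,0), (2,2,2)}
PSO: 12 outcomes — {(1,0,0), (1,0,2), (1,1,0), (1,1,2), (1,2,0), (1,2,2), (2,0,0), (2,0,2), (2,1,0), (2,1,2), (2,2,0), (2,2,2)}
target (2,1,0) ∈ {TSO,PSO}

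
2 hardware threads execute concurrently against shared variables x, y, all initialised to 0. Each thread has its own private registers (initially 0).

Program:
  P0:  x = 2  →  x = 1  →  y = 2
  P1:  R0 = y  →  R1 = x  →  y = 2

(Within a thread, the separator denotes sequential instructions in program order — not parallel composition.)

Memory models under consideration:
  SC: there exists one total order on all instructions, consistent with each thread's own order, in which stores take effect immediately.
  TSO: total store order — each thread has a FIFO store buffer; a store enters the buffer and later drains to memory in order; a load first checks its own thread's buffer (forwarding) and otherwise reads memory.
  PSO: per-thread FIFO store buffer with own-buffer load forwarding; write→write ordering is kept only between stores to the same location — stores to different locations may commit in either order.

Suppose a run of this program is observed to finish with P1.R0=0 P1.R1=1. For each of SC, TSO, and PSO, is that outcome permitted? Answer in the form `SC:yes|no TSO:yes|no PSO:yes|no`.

SC:yes TSO:yes PSO:yes

outcome vector order: (P1.R0,P1.R1)
[SC] allowed = {0/0, 0/1, 0/2, 2/1}
[TSO] allowed = {0/0, 0/1, 0/2, 2/1}
[PSO] allowed = {0/0, 0/1, 0/2, 2/0, 2/1, 2/2}
target 0/1 ∈ {SC,TSO,PSO}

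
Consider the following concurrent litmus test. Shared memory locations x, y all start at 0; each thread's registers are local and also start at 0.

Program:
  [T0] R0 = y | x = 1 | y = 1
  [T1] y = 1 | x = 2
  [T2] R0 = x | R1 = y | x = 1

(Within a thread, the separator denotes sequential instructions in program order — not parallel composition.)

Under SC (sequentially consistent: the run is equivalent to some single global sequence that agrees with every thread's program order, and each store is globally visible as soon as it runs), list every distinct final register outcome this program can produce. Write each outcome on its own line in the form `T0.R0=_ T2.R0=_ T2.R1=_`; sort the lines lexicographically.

outcome vector order: (T0.R0,T2.R0,T2.R1)
|SC outcomes| = 9

T0.R0=0 T2.R0=0 T2.R1=0
T0.R0=0 T2.R0=0 T2.R1=1
T0.R0=0 T2.R0=1 T2.R1=0
T0.R0=0 T2.R0=1 T2.R1=1
T0.R0=0 T2.R0=2 T2.R1=1
T0.R0=1 T2.R0=0 T2.R1=0
T0.R0=1 T2.R0=0 T2.R1=1
T0.R0=1 T2.R0=1 T2.R1=1
T0.R0=1 T2.R0=2 T2.R1=1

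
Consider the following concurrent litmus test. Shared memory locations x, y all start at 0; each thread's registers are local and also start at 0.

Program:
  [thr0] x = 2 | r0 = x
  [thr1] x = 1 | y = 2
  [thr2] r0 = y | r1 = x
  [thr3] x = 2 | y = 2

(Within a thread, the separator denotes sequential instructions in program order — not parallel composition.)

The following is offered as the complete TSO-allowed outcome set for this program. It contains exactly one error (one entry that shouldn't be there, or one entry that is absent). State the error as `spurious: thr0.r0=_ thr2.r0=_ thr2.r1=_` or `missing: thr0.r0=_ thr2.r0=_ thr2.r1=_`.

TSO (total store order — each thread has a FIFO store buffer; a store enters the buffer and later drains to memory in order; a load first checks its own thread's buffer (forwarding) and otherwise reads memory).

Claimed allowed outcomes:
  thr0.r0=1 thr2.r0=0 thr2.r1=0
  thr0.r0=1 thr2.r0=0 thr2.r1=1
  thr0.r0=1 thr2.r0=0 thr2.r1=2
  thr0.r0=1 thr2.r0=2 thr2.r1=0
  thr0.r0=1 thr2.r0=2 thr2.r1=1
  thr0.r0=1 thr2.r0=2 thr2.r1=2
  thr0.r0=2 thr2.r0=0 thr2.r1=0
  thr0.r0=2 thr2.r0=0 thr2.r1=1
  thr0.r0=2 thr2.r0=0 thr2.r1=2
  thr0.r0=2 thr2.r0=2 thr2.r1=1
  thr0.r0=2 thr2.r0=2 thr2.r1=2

spurious: thr0.r0=1 thr2.r0=2 thr2.r1=0

outcome vector order: (thr0.r0,thr2.r0,thr2.r1)
TSO (10): (1,0,0) (1,0,1) (1,0,2) (1,2,1) (1,2,2) (2,0,0) (2,0,1) (2,0,2) (2,2,1) (2,2,2)
claimed∖TSO = {(1,2,0)}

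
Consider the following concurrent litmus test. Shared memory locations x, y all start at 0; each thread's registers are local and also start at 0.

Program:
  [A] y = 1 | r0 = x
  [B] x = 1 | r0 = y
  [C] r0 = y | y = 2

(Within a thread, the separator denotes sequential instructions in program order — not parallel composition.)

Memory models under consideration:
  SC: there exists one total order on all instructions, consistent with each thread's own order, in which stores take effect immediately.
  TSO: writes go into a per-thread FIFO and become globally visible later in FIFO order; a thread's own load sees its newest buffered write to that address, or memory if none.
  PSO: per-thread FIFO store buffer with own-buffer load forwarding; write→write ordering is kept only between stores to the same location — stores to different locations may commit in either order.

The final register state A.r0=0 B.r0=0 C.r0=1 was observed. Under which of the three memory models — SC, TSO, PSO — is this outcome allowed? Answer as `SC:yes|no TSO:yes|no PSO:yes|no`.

outcome vector order: (A.r0,B.r0,C.r0)
[SC] allowed = {(0,1,0) (0,1,1) (0,2,0) (0,2,1) (1,0,0) (1,0,1) (1,1,0) (1,1,1) (1,2,0) (1,2,1)}
[TSO] allowed = {(0,0,0) (0,0,1) (0,1,0) (0,1,1) (0,2,0) (0,2,1) (1,0,0) (1,0,1) (1,1,0) (1,1,1) (1,2,0) (1,2,1)}
[PSO] allowed = {(0,0,0) (0,0,1) (0,1,0) (0,1,1) (0,2,0) (0,2,1) (1,0,0) (1,0,1) (1,1,0) (1,1,1) (1,2,0) (1,2,1)}
target (0,0,1) ∈ {TSO,PSO}

SC:no TSO:yes PSO:yes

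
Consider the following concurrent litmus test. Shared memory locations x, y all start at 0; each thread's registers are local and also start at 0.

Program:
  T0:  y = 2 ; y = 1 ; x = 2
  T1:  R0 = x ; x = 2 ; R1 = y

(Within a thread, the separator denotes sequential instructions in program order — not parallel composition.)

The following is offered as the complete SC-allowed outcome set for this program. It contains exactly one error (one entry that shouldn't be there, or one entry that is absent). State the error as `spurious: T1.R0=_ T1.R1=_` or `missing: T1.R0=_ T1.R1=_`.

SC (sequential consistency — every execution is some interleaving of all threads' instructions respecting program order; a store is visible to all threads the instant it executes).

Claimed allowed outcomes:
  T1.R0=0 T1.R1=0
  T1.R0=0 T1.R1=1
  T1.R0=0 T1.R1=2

missing: T1.R0=2 T1.R1=1

outcome vector order: (T1.R0,T1.R1)
SC (4): 0/0 0/1 0/2 2/1
SC∖claimed = {2/1}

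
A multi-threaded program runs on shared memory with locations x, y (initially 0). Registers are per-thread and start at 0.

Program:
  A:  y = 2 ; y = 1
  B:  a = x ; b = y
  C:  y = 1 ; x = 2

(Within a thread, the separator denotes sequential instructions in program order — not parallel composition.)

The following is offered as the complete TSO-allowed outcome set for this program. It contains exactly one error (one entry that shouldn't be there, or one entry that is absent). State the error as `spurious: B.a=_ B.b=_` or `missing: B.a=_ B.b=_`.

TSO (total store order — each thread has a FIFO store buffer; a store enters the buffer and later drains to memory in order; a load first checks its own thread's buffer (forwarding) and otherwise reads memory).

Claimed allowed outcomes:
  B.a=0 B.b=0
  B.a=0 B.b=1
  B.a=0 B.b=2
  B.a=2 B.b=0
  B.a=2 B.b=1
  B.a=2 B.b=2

spurious: B.a=2 B.b=0

outcome vector order: (B.a,B.b)
TSO: 5 outcomes — {0/0; 0/1; 0/2; 2/1; 2/2}
claimed∖TSO = {2/0}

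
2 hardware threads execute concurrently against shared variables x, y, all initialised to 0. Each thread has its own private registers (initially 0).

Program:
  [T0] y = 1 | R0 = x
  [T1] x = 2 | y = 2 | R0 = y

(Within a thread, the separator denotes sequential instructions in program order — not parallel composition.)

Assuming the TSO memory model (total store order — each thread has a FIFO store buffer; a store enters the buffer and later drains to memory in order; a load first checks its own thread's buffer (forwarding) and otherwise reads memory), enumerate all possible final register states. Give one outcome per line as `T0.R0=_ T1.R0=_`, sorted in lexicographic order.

T0.R0=0 T1.R0=1
T0.R0=0 T1.R0=2
T0.R0=2 T1.R0=1
T0.R0=2 T1.R0=2

outcome vector order: (T0.R0,T1.R0)
|TSO outcomes| = 4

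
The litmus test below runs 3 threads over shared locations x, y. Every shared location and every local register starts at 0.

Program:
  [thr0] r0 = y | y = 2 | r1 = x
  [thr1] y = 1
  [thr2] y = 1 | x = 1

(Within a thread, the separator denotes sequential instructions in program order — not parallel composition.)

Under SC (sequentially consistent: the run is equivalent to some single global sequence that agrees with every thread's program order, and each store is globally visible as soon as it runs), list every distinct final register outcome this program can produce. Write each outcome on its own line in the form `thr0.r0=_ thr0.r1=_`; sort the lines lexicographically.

outcome vector order: (thr0.r0,thr0.r1)
|SC outcomes| = 4

thr0.r0=0 thr0.r1=0
thr0.r0=0 thr0.r1=1
thr0.r0=1 thr0.r1=0
thr0.r0=1 thr0.r1=1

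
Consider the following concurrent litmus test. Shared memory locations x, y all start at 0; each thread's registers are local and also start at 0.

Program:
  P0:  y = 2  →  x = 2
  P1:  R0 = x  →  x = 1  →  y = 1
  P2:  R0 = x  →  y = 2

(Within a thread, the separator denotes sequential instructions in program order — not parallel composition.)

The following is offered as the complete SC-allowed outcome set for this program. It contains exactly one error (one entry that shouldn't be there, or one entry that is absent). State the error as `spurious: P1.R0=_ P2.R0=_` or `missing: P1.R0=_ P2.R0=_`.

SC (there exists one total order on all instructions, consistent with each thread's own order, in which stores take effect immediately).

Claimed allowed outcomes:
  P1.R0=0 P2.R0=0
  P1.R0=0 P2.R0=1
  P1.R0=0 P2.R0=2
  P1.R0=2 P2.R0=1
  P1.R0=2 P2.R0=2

missing: P1.R0=2 P2.R0=0

outcome vector order: (P1.R0,P2.R0)
SC: 6 outcomes — {0/0, 0/1, 0/2, 2/0, 2/1, 2/2}
SC∖claimed = {2/0}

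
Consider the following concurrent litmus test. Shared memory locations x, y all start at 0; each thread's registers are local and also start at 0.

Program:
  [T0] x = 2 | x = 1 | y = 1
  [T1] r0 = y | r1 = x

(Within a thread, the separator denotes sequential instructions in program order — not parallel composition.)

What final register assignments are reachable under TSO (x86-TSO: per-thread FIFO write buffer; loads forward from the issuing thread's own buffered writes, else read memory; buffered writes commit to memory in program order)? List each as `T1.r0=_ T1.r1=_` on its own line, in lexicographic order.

outcome vector order: (T1.r0,T1.r1)
|TSO outcomes| = 4

T1.r0=0 T1.r1=0
T1.r0=0 T1.r1=1
T1.r0=0 T1.r1=2
T1.r0=1 T1.r1=1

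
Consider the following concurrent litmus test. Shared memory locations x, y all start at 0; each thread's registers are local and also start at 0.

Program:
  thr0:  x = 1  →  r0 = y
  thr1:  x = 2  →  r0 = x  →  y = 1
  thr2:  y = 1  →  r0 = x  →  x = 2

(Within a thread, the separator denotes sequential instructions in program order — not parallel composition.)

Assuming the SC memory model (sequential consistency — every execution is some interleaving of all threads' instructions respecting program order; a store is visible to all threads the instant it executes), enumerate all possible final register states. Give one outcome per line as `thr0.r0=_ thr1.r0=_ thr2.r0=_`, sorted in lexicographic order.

outcome vector order: (thr0.r0,thr1.r0,thr2.r0)
|SC outcomes| = 9

thr0.r0=0 thr1.r0=1 thr2.r0=1
thr0.r0=0 thr1.r0=2 thr2.r0=1
thr0.r0=0 thr1.r0=2 thr2.r0=2
thr0.r0=1 thr1.r0=1 thr2.r0=0
thr0.r0=1 thr1.r0=1 thr2.r0=1
thr0.r0=1 thr1.r0=1 thr2.r0=2
thr0.r0=1 thr1.r0=2 thr2.r0=0
thr0.r0=1 thr1.r0=2 thr2.r0=1
thr0.r0=1 thr1.r0=2 thr2.r0=2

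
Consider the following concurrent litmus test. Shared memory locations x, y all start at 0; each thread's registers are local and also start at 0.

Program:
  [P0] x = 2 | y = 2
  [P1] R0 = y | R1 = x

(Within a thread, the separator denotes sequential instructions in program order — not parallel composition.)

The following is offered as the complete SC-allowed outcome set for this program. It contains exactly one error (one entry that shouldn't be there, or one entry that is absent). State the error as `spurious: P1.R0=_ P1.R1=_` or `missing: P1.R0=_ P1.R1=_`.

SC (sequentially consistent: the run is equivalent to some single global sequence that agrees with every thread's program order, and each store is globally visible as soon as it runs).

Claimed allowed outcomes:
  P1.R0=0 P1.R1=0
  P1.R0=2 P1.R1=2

outcome vector order: (P1.R0,P1.R1)
under SC → <0 0>; <0 2>; <2 2>
SC∖claimed = {<0 2>}

missing: P1.R0=0 P1.R1=2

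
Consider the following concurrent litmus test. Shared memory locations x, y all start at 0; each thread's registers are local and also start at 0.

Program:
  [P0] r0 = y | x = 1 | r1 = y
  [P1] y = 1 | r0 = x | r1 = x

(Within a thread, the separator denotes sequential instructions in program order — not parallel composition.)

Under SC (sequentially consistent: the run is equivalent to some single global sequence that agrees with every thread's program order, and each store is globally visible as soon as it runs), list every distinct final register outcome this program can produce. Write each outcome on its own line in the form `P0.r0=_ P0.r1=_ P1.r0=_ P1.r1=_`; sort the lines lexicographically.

P0.r0=0 P0.r1=0 P1.r0=1 P1.r1=1
P0.r0=0 P0.r1=1 P1.r0=0 P1.r1=0
P0.r0=0 P0.r1=1 P1.r0=0 P1.r1=1
P0.r0=0 P0.r1=1 P1.r0=1 P1.r1=1
P0.r0=1 P0.r1=1 P1.r0=0 P1.r1=0
P0.r0=1 P0.r1=1 P1.r0=0 P1.r1=1
P0.r0=1 P0.r1=1 P1.r0=1 P1.r1=1

outcome vector order: (P0.r0,P0.r1,P1.r0,P1.r1)
|SC outcomes| = 7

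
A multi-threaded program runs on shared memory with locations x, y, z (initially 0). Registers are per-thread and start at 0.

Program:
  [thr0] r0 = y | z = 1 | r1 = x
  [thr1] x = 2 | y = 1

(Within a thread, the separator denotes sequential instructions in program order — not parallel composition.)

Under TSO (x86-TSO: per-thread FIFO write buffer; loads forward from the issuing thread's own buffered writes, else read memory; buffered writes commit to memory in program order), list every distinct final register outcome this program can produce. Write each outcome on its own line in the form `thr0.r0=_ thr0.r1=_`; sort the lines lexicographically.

outcome vector order: (thr0.r0,thr0.r1)
|TSO outcomes| = 3

thr0.r0=0 thr0.r1=0
thr0.r0=0 thr0.r1=2
thr0.r0=1 thr0.r1=2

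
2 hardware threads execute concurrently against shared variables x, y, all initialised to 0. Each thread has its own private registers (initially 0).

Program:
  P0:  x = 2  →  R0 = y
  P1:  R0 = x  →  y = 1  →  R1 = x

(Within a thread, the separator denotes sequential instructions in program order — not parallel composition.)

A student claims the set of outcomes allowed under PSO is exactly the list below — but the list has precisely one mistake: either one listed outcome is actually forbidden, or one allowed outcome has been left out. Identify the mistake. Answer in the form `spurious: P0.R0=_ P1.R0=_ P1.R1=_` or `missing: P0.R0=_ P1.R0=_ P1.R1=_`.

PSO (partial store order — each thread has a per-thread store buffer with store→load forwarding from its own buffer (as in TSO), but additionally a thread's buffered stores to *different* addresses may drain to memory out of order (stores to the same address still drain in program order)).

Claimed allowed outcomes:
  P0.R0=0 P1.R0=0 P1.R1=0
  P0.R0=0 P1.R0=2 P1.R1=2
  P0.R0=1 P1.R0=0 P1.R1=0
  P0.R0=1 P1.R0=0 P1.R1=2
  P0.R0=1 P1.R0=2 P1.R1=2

missing: P0.R0=0 P1.R0=0 P1.R1=2

outcome vector order: (P0.R0,P1.R0,P1.R1)
under PSO → 000 002 022 100 102 122
PSO∖claimed = {002}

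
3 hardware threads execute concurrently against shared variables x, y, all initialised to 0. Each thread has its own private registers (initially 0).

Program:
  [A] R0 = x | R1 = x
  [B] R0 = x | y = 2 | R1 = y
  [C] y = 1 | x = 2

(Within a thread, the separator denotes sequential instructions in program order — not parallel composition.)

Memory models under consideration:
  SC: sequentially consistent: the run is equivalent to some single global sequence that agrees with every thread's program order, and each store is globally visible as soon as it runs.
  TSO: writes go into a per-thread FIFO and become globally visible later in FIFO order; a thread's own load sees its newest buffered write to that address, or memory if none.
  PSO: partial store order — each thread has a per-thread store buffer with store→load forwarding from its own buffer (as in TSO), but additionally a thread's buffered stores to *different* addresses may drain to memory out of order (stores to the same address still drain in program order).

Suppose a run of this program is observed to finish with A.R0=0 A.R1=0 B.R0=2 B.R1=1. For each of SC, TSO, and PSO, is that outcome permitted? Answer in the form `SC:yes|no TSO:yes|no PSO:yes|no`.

SC:no TSO:no PSO:yes

outcome vector order: (A.R0,A.R1,B.R0,B.R1)
under SC → 0/0/0/1; 0/0/0/2; 0/0/2/2; 0/2/0/1; 0/2/0/2; 0/2/2/2; 2/2/0/1; 2/2/0/2; 2/2/2/2
under TSO → 0/0/0/1; 0/0/0/2; 0/0/2/2; 0/2/0/1; 0/2/0/2; 0/2/2/2; 2/2/0/1; 2/2/0/2; 2/2/2/2
under PSO → 0/0/0/1; 0/0/0/2; 0/0/2/1; 0/0/2/2; 0/2/0/1; 0/2/0/2; 0/2/2/1; 0/2/2/2; 2/2/0/1; 2/2/0/2; 2/2/2/1; 2/2/2/2
target 0/0/2/1 ∈ {PSO}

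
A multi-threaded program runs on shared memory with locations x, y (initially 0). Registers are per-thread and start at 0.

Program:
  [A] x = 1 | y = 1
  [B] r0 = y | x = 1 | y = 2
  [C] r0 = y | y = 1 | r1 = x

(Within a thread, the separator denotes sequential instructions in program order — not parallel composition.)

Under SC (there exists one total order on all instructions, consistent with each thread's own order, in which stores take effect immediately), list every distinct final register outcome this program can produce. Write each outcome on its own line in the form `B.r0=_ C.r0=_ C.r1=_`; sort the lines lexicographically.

B.r0=0 C.r0=0 C.r1=0
B.r0=0 C.r0=0 C.r1=1
B.r0=0 C.r0=1 C.r1=1
B.r0=0 C.r0=2 C.r1=1
B.r0=1 C.r0=0 C.r1=0
B.r0=1 C.r0=0 C.r1=1
B.r0=1 C.r0=1 C.r1=1
B.r0=1 C.r0=2 C.r1=1

outcome vector order: (B.r0,C.r0,C.r1)
|SC outcomes| = 8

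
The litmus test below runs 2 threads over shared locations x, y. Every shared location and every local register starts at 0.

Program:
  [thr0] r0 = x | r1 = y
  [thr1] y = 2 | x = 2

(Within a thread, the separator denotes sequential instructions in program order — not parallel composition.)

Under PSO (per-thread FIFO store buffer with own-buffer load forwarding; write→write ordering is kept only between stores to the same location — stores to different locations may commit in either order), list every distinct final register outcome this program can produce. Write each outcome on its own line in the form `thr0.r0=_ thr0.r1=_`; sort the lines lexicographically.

outcome vector order: (thr0.r0,thr0.r1)
|PSO outcomes| = 4

thr0.r0=0 thr0.r1=0
thr0.r0=0 thr0.r1=2
thr0.r0=2 thr0.r1=0
thr0.r0=2 thr0.r1=2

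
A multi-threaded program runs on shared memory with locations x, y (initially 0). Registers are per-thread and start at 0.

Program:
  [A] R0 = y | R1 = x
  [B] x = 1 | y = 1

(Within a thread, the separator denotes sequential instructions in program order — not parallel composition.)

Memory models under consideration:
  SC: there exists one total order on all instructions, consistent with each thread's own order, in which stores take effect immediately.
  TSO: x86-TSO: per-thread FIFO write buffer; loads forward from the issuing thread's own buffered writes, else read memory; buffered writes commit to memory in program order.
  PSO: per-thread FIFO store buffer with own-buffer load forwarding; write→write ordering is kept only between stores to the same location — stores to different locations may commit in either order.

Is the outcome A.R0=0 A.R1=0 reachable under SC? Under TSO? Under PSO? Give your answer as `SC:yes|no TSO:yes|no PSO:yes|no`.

SC:yes TSO:yes PSO:yes

outcome vector order: (A.R0,A.R1)
SC (3): (0,0); (0,1); (1,1)
TSO (3): (0,0); (0,1); (1,1)
PSO (4): (0,0); (0,1); (1,0); (1,1)
target (0,0) ∈ {SC,TSO,PSO}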